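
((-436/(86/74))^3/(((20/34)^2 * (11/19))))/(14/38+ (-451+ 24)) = 54749442053146184/88616514525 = 617824.37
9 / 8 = 1.12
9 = 9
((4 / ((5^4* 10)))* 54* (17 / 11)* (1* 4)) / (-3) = -2448 / 34375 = -0.07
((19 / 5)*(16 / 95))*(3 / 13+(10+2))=2544 / 325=7.83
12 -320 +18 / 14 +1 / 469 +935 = 294667 / 469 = 628.29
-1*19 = -19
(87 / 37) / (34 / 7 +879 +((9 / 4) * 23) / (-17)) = 0.00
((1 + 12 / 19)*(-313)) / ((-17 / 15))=450.60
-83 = -83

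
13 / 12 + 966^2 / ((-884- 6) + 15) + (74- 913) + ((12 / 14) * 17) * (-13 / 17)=-20112997 / 10500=-1915.52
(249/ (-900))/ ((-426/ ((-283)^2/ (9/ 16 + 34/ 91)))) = 1209824434/ 21773925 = 55.56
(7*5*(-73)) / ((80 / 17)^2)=-147679 / 1280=-115.37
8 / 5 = 1.60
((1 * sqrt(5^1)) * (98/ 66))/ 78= 49 * sqrt(5)/ 2574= 0.04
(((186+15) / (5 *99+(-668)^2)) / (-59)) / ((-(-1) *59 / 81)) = -16281 / 1555028839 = -0.00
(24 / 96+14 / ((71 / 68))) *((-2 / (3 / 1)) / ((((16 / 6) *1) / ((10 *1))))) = -19395 / 568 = -34.15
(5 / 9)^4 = 625 / 6561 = 0.10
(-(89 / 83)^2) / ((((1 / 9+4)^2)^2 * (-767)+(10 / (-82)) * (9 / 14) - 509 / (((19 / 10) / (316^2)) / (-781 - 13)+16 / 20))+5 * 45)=153830153587607154 / 29367328891782427483487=0.00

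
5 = 5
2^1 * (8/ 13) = 16/ 13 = 1.23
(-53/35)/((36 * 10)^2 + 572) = -53/4556020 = -0.00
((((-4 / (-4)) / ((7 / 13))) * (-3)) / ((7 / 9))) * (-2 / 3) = 234 / 49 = 4.78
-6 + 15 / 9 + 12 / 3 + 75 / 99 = 14 / 33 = 0.42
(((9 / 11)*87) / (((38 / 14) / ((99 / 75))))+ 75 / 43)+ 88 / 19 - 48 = -143126 / 20425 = -7.01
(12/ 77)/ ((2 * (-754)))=-3/ 29029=-0.00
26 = 26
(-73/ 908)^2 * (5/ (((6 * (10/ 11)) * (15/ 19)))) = 1113761/ 148403520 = 0.01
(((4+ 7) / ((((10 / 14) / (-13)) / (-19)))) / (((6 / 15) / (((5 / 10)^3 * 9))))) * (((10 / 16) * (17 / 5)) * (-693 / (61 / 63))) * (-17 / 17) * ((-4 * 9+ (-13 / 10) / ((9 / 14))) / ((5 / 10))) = -1237315860.88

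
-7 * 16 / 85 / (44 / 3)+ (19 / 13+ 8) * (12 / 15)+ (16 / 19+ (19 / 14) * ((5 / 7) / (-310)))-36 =-38843468067 / 1403221820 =-27.68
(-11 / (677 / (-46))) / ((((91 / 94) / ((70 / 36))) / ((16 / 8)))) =237820 / 79209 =3.00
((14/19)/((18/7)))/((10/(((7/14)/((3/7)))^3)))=16807/369360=0.05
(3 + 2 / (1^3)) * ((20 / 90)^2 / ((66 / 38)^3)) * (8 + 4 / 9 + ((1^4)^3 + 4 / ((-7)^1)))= 76683620 / 183386511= 0.42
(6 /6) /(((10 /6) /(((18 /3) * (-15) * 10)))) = -540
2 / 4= 1 / 2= 0.50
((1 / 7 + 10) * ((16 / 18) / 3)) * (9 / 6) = 284 / 63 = 4.51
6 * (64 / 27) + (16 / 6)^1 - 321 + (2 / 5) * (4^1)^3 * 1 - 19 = -13388 / 45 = -297.51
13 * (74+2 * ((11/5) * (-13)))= 1092/5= 218.40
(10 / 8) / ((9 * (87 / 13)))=65 / 3132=0.02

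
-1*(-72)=72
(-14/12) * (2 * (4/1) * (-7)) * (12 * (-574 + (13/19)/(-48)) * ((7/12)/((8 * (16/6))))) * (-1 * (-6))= -179560843/2432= -73832.58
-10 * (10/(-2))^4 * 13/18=-40625/9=-4513.89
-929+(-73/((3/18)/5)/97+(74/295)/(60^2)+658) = -15121283411/51507000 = -293.58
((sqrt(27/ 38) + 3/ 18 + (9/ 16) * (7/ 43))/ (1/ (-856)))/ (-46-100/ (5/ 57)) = 0.79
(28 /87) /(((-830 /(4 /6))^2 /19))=532 /134852175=0.00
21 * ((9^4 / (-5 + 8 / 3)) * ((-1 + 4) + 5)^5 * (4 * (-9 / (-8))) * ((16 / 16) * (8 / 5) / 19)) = -69657034752 / 95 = -733231944.76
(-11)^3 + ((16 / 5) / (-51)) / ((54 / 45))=-203651 / 153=-1331.05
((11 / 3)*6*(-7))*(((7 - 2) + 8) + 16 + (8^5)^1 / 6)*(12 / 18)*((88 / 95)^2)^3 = -2355953511733133312 / 6615827015625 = -356108.69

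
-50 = -50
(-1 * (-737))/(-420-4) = -737/424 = -1.74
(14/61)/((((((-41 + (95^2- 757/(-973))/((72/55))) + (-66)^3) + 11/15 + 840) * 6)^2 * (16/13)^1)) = 1491098175/22536552395027362632434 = 0.00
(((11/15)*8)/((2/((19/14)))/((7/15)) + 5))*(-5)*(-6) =3344/155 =21.57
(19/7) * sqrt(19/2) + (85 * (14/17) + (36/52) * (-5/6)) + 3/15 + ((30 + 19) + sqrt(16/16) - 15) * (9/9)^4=19 * sqrt(38)/14 + 13601/130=112.99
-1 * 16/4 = -4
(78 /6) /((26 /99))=99 /2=49.50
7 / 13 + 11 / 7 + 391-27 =33316 / 91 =366.11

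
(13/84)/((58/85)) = 1105/4872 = 0.23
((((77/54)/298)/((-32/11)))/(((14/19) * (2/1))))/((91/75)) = -57475/62479872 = -0.00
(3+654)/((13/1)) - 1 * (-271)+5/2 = 8425/26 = 324.04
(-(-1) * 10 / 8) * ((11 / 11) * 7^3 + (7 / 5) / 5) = 4291 / 10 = 429.10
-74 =-74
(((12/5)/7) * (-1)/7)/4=-3/245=-0.01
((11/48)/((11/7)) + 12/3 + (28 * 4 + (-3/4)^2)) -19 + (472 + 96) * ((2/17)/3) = 48953/408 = 119.98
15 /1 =15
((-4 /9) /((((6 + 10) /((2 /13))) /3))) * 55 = -55 /78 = -0.71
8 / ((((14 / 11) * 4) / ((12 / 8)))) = 33 / 14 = 2.36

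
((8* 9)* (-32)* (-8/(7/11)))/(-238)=-101376/833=-121.70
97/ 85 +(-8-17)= -2028/ 85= -23.86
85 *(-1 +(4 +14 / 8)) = 403.75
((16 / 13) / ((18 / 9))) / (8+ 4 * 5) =2 / 91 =0.02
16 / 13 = 1.23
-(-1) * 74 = 74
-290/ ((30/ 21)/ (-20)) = 4060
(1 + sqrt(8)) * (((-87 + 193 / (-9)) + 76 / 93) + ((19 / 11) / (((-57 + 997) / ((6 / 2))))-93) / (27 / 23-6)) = -9431328983 * sqrt(2) / 53369910-9431328983 / 106739820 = -338.27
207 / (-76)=-2.72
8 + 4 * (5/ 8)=21/ 2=10.50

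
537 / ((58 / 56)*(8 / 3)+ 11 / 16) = 180432 / 1159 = 155.68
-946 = -946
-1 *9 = -9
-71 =-71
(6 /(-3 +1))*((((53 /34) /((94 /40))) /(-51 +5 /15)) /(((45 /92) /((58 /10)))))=35351 /75905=0.47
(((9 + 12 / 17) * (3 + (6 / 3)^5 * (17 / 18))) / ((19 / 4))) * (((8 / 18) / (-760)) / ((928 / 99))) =-36179 / 8542704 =-0.00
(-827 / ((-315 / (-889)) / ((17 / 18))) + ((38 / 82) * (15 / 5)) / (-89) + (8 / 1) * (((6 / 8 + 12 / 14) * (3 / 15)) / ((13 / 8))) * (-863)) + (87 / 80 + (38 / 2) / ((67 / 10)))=-3566.03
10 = 10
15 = 15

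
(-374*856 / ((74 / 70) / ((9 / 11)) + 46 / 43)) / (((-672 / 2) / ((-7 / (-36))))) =30113545 / 383892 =78.44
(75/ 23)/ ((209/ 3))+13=62716/ 4807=13.05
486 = 486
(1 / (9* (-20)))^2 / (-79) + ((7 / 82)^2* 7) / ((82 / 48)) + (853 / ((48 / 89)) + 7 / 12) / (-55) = -13941214134439 / 485128026900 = -28.74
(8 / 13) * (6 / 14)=24 / 91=0.26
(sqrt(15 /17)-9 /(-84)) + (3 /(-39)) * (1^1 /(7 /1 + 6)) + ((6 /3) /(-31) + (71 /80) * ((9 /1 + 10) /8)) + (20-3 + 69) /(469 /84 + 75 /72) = sqrt(255) /17 + 18815529641 /1243948160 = 16.06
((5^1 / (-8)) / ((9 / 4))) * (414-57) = -595 / 6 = -99.17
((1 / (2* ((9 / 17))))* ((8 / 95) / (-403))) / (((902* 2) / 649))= -1003 / 14127165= -0.00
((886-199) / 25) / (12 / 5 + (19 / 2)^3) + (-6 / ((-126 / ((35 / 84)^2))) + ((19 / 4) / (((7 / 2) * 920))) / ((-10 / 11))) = 659607251 / 17085448800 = 0.04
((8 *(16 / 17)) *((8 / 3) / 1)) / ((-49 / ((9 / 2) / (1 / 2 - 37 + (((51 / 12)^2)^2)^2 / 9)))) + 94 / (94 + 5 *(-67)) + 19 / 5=4760364400598057 / 1396082307335345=3.41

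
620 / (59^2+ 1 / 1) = 310 / 1741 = 0.18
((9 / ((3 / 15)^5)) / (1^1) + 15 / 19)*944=504464160 / 19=26550745.26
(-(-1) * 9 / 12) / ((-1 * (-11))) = 3 / 44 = 0.07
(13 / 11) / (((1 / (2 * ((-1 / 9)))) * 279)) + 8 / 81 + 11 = 306533 / 27621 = 11.10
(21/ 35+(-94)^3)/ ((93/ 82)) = -340539194/ 465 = -732342.35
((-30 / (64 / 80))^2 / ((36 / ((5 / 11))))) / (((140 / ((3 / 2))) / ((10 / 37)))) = 0.05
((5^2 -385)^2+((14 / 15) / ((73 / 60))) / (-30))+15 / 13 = 1844872061 / 14235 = 129601.13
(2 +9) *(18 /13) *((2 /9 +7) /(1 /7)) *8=6160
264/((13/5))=1320/13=101.54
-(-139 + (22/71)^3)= 49738981/357911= 138.97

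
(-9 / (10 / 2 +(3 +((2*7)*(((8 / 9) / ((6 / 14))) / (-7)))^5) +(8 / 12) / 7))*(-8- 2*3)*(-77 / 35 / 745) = 69606547857 / 228250889387575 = 0.00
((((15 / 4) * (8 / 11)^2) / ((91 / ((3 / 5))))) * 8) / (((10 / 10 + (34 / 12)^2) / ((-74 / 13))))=-3068928 / 46521475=-0.07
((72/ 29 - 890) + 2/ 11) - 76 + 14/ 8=-1226983/ 1276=-961.59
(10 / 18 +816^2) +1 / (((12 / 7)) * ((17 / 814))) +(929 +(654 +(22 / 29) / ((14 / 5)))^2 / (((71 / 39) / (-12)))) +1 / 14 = -964618679874739 / 447653367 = -2154833.97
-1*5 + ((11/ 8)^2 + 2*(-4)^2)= 1849/ 64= 28.89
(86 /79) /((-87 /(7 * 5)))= -3010 /6873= -0.44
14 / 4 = 7 / 2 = 3.50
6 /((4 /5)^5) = 9375 /512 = 18.31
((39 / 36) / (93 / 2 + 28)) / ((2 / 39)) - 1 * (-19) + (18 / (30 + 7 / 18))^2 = 3501374733 / 178328564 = 19.63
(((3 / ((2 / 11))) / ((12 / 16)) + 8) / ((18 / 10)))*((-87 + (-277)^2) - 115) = 1275450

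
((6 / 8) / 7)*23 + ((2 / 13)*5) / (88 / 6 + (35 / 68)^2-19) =46739829 / 20543068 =2.28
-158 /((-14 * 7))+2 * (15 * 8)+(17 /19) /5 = 1125538 /4655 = 241.79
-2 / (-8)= 1 / 4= 0.25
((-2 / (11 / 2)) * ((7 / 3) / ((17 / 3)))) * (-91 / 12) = 637 / 561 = 1.14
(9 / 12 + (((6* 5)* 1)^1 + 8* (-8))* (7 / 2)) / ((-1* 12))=473 / 48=9.85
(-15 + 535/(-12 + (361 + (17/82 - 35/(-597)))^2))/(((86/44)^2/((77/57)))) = -58260989881585464820/10987047231622899187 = -5.30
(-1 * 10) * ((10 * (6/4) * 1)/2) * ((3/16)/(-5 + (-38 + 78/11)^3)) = 59895/125794096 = 0.00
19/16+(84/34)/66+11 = 36577/2992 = 12.22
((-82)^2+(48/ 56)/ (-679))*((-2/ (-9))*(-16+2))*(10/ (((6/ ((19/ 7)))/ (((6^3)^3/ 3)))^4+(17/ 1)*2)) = -363757798064586922750003642569326592/ 59121859386968579911831285935323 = -6152.68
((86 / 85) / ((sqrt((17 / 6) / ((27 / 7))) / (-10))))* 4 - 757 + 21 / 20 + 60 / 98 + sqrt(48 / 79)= -740231 / 980 - 6192* sqrt(238) / 2023 + 4* sqrt(237) / 79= -801.78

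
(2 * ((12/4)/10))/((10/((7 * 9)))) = 189/50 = 3.78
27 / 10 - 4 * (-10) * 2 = 827 / 10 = 82.70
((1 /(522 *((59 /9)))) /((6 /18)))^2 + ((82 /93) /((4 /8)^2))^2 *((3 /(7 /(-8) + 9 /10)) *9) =13434.01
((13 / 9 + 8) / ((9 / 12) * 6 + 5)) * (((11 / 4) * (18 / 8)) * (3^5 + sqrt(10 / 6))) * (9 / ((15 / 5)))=935 * sqrt(15) / 152 + 681615 / 152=4508.13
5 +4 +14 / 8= 43 / 4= 10.75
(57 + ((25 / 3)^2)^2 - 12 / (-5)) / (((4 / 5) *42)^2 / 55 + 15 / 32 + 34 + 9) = 17399201600 / 228079233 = 76.29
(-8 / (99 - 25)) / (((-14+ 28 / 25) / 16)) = 800 / 5957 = 0.13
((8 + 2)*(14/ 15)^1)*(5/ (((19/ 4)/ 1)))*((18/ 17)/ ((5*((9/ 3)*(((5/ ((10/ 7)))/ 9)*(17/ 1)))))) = 576/ 5491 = 0.10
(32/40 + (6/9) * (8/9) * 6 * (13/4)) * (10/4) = 278/9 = 30.89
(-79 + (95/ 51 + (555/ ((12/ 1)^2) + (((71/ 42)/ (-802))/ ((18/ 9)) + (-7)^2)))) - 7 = -71656703/ 2290512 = -31.28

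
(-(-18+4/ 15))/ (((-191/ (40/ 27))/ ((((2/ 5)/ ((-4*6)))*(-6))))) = -1064/ 77355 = -0.01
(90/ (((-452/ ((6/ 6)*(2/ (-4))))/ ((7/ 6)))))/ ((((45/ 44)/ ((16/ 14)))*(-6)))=-22/ 1017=-0.02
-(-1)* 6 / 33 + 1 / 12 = 35 / 132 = 0.27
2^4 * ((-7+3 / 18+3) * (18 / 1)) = -1104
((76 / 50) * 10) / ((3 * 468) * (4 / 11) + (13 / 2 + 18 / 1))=1672 / 58855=0.03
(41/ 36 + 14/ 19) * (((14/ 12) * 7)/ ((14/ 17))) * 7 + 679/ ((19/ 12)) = 4588675/ 8208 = 559.05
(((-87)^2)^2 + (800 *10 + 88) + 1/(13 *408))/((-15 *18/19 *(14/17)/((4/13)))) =-5774248030843/3832920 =-1506488.01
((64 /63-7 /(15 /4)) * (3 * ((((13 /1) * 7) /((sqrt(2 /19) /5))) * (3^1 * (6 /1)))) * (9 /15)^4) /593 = -846612 * sqrt(38) /370625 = -14.08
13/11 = 1.18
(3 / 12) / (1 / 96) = 24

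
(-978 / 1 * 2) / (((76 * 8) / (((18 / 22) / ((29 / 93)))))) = -409293 / 48488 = -8.44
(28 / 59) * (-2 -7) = -252 / 59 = -4.27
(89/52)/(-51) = -0.03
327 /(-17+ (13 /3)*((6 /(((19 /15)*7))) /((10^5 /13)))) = -434910000 /22609493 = -19.24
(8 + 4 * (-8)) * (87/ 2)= -1044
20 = 20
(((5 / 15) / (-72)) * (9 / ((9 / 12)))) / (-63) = 1 / 1134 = 0.00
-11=-11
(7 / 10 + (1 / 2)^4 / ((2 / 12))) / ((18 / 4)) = 43 / 180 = 0.24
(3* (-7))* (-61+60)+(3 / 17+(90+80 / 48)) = 5755 / 51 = 112.84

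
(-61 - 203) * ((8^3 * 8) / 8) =-135168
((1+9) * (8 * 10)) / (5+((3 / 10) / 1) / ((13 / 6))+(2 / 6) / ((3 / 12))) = 78000 / 631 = 123.61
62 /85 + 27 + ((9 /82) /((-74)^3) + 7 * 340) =6800418109011 /2824411280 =2407.73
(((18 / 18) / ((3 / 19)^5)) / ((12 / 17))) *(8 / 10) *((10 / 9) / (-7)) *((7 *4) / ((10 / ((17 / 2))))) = -1431185222 / 32805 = -43627.05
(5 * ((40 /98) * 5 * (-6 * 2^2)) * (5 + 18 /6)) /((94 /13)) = -624000 /2303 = -270.95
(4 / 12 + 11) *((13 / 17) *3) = 26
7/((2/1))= 7/2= 3.50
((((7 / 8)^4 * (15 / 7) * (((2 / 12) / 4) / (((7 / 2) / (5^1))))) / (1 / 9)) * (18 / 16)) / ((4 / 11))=1091475 / 524288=2.08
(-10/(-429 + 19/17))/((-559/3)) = -255/2033083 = -0.00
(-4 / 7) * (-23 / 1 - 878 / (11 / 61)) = 215244 / 77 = 2795.38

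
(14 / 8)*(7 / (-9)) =-49 / 36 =-1.36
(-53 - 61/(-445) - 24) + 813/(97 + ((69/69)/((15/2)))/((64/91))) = -1421994004/20759695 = -68.50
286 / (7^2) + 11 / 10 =3399 / 490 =6.94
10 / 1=10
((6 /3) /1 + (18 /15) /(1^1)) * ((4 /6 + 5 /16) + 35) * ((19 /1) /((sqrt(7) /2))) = 65626 * sqrt(7) /105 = 1653.62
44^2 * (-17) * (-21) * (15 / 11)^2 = 1285200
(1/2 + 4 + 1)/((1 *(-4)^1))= -11/8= -1.38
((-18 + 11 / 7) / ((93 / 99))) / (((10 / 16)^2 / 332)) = -16127232 / 1085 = -14863.81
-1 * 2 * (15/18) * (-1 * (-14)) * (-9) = 210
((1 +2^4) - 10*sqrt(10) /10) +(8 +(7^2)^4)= 5764826 - sqrt(10)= 5764822.84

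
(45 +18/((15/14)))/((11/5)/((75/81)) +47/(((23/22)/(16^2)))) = 177675/33094831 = 0.01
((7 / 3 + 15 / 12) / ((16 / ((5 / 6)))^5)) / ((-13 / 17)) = -2284375 / 1271981408256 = -0.00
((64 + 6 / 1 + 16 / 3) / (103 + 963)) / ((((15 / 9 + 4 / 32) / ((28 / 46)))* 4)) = 3164 / 527137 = 0.01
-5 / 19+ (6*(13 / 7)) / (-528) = -3327 / 11704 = -0.28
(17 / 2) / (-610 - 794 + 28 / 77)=-187 / 30880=-0.01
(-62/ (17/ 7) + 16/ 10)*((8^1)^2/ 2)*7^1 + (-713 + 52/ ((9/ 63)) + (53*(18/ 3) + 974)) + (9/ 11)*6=-4125481/ 935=-4412.28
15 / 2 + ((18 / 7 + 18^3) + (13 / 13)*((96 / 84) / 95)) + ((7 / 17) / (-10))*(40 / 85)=2245514171 / 384370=5842.06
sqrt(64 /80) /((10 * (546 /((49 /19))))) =7 * sqrt(5) /37050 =0.00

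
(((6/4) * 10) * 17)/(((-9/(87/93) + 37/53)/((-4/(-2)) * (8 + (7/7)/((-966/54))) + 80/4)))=-1132300215/1103977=-1025.66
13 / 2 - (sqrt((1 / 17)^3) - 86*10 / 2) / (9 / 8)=6997 / 18 - 8*sqrt(17) / 2601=388.71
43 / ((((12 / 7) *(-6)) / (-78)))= 3913 / 12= 326.08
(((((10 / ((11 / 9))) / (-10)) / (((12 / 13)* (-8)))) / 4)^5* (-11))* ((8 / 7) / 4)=-90224199 / 1760713253060608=-0.00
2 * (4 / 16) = 1 / 2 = 0.50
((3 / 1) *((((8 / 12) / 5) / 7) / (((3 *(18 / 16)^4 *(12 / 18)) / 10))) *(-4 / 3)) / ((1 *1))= -32768 / 137781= -0.24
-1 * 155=-155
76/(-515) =-76/515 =-0.15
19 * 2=38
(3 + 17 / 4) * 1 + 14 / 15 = 491 / 60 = 8.18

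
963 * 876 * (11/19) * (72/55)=60738336/95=639350.91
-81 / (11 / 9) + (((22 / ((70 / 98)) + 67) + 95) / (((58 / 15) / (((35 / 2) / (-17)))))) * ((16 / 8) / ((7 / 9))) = -1075167 / 5423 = -198.26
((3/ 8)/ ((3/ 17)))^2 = 289/ 64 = 4.52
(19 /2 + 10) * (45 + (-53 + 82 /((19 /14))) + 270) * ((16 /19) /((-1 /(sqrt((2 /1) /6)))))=-637104 * sqrt(3) /361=-3056.78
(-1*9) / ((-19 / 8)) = 72 / 19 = 3.79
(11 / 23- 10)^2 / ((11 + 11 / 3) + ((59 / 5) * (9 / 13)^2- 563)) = -121581135 / 727738952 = -0.17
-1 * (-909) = 909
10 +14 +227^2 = 51553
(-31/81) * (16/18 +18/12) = -1333/1458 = -0.91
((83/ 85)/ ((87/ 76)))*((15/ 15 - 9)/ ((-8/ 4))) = 25232/ 7395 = 3.41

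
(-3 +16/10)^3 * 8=-2744/125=-21.95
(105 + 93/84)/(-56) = -2971/1568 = -1.89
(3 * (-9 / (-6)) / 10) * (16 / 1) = 36 / 5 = 7.20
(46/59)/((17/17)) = 46/59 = 0.78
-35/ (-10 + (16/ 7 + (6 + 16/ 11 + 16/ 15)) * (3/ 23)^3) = 163950325/ 46730612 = 3.51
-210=-210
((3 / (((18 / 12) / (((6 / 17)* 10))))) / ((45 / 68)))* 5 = 160 / 3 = 53.33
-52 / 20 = -13 / 5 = -2.60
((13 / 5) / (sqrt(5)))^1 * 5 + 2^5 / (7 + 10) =32 / 17 + 13 * sqrt(5) / 5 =7.70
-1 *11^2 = -121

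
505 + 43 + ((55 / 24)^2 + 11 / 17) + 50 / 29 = 555.62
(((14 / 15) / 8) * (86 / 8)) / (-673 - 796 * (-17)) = 0.00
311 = 311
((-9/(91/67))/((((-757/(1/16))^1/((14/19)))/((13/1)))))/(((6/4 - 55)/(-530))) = 0.05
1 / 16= 0.06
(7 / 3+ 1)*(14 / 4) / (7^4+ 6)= 35 / 7221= 0.00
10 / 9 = 1.11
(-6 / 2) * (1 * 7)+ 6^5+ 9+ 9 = 7773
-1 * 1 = -1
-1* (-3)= 3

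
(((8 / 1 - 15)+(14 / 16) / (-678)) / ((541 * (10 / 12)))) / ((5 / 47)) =-71393 / 489064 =-0.15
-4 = -4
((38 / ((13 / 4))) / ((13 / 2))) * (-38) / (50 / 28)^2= -2264192 / 105625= -21.44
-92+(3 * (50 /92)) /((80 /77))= -90.43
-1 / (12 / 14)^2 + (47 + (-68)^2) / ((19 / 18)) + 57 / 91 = 275393795 / 62244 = 4424.42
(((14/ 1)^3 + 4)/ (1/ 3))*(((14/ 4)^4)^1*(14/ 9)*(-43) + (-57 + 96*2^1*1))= -163272649/ 2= -81636324.50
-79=-79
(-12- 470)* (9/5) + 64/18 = -38882/45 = -864.04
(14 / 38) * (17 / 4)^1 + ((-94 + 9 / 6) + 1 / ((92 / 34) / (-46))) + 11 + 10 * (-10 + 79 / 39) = -523673 / 2964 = -176.68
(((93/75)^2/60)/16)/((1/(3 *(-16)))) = -961/12500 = -0.08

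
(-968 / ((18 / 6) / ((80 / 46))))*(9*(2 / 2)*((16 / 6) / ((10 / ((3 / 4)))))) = -23232 / 23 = -1010.09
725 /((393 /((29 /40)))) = 4205 /3144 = 1.34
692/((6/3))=346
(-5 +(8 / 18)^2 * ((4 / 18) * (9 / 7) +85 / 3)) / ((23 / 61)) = 67771 / 39123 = 1.73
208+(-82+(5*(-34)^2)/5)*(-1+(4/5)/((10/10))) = -34/5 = -6.80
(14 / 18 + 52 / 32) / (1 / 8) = 173 / 9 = 19.22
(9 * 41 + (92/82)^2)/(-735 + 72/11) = -6846455/13469853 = -0.51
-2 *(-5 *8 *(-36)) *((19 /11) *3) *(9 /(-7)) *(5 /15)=492480 /77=6395.84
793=793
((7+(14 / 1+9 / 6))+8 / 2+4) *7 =427 / 2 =213.50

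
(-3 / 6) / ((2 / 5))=-5 / 4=-1.25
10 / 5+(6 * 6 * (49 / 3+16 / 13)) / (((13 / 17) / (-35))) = -4890562 / 169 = -28938.24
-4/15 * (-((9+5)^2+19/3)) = 2428/45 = 53.96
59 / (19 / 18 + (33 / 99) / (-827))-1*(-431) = 7647991 / 15707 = 486.92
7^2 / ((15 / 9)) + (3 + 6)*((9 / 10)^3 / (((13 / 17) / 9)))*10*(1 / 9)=115.20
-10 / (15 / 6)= -4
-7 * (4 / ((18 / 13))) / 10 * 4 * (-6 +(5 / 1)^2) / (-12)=1729 / 135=12.81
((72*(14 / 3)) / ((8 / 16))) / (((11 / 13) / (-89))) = -777504 / 11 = -70682.18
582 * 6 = 3492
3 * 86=258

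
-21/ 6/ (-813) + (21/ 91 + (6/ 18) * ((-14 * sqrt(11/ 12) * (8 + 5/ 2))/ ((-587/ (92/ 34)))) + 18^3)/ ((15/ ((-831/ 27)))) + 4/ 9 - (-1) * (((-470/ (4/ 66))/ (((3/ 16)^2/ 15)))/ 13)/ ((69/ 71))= -153631160987/ 560970 - 312179 * sqrt(33)/ 4041495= -273867.43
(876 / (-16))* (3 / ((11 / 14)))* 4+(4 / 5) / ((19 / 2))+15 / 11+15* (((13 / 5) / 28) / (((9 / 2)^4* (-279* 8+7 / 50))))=-1490212341420389 / 1785254212665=-834.73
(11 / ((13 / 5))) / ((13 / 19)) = 1045 / 169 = 6.18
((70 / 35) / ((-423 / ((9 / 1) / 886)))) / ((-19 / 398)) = 398 / 395599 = 0.00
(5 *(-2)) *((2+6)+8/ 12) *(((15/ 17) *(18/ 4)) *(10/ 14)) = -29250/ 119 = -245.80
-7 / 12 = -0.58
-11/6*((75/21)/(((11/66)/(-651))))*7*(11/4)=1969275/4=492318.75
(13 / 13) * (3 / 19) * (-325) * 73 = -71175 / 19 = -3746.05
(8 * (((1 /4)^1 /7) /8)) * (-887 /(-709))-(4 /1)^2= -15.96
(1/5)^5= 1/3125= 0.00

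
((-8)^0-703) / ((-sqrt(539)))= 30.24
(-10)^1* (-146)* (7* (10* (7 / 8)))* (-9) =-804825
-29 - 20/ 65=-381/ 13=-29.31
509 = 509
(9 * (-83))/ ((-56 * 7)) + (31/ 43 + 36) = 651089/ 16856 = 38.63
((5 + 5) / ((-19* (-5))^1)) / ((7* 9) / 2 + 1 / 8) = 16 / 4807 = 0.00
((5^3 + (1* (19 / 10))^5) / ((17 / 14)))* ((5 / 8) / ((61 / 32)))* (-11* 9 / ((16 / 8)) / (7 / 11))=-959351283 / 305000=-3145.41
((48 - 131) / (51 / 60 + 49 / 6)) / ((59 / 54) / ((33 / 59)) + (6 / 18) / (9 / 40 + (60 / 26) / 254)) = -45729577080 / 16778310533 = -2.73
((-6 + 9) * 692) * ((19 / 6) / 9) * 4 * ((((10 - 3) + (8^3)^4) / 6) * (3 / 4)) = 225880920054241 / 9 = 25097880006026.78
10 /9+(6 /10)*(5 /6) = 29 /18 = 1.61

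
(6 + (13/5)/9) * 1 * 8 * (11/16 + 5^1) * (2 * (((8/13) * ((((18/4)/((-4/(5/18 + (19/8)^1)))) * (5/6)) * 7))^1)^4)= 791261650482067625/104963309568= 7538459.43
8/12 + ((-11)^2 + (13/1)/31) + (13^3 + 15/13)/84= 148.25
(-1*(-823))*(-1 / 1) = -823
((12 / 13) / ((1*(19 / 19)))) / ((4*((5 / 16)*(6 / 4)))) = 32 / 65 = 0.49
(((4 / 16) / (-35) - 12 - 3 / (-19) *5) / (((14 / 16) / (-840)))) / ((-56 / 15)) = -2685510 / 931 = -2884.54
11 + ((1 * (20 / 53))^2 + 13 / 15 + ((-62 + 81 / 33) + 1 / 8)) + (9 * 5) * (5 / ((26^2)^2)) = -10041699919033 / 211801521360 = -47.41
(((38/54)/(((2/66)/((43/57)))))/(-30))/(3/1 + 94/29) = -13717/146610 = -0.09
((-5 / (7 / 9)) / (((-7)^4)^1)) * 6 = -270 / 16807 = -0.02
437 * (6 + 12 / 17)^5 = 8414061725088 / 1419857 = 5925992.35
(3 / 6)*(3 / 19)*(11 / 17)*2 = 33 / 323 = 0.10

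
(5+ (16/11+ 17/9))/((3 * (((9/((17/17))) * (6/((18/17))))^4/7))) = 5782/2009264697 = 0.00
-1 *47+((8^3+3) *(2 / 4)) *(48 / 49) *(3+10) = 158377 / 49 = 3232.18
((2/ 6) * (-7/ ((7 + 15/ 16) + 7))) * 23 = -3.59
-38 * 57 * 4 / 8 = -1083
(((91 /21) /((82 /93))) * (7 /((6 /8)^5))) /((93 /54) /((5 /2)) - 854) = -7221760 /42507693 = -0.17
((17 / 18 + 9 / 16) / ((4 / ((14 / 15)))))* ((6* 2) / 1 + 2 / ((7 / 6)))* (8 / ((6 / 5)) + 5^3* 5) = 82243 / 27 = 3046.04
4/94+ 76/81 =0.98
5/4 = 1.25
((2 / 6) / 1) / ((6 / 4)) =0.22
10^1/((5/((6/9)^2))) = 8/9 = 0.89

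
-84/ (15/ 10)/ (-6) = 28/ 3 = 9.33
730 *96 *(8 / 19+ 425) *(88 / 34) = 24924092160 / 323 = 77164372.01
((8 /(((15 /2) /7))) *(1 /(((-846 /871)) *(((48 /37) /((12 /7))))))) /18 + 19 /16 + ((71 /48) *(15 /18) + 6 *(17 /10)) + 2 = 25684993 /1827360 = 14.06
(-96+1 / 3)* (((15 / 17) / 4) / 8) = -1435 / 544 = -2.64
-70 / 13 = -5.38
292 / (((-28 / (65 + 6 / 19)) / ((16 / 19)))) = -1449488 / 2527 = -573.60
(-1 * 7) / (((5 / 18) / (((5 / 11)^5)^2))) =-246093750 / 25937424601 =-0.01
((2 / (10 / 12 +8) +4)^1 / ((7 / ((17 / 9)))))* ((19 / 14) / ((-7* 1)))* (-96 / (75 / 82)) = 13560832 / 584325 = 23.21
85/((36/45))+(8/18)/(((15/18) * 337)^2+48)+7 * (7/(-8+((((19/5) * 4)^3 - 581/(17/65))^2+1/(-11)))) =49927307823975496885003/469903918571315068724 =106.25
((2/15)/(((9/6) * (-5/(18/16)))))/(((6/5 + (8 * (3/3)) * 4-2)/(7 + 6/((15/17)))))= -23/2600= -0.01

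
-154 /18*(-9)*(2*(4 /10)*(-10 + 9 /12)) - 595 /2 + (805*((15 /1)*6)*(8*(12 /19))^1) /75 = 762573 /190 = 4013.54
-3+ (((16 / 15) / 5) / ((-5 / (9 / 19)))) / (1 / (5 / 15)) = -3.01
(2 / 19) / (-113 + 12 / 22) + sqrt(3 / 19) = -22 / 23503 + sqrt(57) / 19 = 0.40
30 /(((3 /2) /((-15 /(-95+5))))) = 10 /3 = 3.33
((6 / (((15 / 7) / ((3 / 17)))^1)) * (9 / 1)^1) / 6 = 63 / 85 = 0.74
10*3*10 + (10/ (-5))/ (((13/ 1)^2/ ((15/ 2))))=50685/ 169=299.91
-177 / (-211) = 177 / 211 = 0.84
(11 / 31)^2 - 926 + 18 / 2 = -881116 / 961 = -916.87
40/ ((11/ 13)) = 520/ 11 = 47.27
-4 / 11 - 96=-1060 / 11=-96.36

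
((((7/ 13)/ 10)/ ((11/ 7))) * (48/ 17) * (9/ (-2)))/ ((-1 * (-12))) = -441/ 12155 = -0.04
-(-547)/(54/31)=16957/54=314.02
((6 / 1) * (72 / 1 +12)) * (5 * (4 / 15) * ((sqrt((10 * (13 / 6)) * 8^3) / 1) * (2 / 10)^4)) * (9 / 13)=32256 * sqrt(390) / 8125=78.40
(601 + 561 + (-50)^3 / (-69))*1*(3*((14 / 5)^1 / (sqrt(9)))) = 2872492 / 345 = 8326.06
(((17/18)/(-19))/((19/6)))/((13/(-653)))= 0.79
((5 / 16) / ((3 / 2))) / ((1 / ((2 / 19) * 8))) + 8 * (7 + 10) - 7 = 7363 / 57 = 129.18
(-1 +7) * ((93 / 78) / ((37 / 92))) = 8556 / 481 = 17.79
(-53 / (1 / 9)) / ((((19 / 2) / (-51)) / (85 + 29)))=291924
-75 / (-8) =75 / 8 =9.38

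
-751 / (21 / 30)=-7510 / 7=-1072.86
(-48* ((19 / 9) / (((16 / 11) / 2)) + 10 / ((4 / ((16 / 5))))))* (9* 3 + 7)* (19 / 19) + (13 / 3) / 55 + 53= -975714 / 55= -17740.25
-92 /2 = -46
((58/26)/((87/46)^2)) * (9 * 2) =4232/377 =11.23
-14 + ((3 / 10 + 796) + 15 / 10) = 3919 / 5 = 783.80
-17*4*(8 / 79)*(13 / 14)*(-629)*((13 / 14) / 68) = 212602 / 3871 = 54.92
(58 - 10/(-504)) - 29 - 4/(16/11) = 1655/63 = 26.27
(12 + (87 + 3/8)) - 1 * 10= 89.38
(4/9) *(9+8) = 7.56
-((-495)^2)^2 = -60037250625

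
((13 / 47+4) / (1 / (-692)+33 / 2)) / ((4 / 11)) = 382503 / 536599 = 0.71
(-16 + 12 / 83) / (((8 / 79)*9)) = -25991 / 1494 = -17.40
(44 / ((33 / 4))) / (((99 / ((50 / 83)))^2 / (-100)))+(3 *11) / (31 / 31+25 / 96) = 5299317536 / 202557267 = 26.16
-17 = -17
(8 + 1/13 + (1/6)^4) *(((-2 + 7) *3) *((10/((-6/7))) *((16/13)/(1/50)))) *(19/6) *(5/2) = -56563653125/82134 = -688675.25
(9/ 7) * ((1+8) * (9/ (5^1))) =729/ 35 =20.83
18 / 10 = 9 / 5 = 1.80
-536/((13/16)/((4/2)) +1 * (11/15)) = -257280/547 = -470.35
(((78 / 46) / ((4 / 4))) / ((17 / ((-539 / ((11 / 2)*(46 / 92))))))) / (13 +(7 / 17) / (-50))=-127400 / 84663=-1.50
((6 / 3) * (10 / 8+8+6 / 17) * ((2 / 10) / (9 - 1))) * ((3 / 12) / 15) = 653 / 81600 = 0.01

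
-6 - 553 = -559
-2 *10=-20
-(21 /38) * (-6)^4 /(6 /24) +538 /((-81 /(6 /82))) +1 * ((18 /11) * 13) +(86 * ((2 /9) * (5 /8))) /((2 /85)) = -2162241311 /925452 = -2336.42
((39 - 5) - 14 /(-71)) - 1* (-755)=56033 /71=789.20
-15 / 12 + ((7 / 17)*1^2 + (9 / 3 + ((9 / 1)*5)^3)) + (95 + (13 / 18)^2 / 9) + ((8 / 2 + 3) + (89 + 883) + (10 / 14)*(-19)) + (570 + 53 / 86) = 692031010045 / 7460586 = 92758.26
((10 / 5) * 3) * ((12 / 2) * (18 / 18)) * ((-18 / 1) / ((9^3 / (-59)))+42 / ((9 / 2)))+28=3748 / 9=416.44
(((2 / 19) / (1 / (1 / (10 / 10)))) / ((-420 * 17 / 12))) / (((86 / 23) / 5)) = -23 / 97223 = -0.00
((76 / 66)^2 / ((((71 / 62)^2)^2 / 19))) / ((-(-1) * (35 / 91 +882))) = 5270246208448 / 317440660705839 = 0.02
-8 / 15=-0.53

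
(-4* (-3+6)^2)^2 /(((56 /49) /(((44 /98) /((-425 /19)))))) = -67716 /2975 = -22.76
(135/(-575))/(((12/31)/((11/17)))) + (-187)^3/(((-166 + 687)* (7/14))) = -25102.90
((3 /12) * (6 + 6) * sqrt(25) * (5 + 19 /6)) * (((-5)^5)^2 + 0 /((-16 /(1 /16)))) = 2392578125 /2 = 1196289062.50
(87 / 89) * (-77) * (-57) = 381843 / 89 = 4290.37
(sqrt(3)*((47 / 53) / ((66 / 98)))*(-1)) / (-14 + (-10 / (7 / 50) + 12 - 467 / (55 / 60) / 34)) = 274057*sqrt(3) / 18401388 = 0.03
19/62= 0.31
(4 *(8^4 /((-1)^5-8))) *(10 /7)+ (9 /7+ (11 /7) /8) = -187139 /72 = -2599.15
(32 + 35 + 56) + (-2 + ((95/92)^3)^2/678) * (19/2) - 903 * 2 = -1399400017115911853/822217381822464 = -1701.98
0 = 0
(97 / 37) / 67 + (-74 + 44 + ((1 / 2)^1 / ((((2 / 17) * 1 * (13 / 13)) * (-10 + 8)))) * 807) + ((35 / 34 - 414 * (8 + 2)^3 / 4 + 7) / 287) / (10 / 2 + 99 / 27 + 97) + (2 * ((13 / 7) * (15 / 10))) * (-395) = -121126629655991 / 30673023976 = -3948.96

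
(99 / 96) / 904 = 33 / 28928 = 0.00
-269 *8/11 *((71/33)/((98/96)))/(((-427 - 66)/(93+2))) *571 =132611232640/2922997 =45368.24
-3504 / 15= -1168 / 5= -233.60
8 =8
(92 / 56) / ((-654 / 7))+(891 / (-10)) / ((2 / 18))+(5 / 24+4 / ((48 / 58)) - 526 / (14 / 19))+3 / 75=-230531761 / 152600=-1510.69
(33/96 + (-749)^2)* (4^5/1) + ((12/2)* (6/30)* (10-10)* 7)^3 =574465376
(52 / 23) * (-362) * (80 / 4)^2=-7529600 / 23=-327373.91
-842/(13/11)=-9262/13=-712.46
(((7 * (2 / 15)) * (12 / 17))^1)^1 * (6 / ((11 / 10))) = 672 / 187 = 3.59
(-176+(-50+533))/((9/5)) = 1535/9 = 170.56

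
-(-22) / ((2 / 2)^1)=22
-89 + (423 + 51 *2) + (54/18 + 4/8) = 879/2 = 439.50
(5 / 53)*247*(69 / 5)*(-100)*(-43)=73284900 / 53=1382733.96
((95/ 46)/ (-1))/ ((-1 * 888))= 95/ 40848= 0.00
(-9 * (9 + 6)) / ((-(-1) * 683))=-135 / 683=-0.20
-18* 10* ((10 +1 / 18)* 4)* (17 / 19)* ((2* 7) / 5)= -344624 / 19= -18138.11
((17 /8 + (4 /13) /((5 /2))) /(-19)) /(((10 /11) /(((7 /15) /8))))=-90013 /11856000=-0.01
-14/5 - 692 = -3474/5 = -694.80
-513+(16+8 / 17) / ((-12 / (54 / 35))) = -8757 / 17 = -515.12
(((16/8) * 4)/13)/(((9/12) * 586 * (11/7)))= 112/125697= 0.00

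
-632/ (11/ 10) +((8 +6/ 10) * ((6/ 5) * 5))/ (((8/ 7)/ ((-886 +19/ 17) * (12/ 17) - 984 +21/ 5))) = -23211225803/ 317900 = -73014.24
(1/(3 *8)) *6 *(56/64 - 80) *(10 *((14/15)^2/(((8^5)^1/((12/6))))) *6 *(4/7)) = -1477/40960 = -0.04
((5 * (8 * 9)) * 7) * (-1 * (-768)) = 1935360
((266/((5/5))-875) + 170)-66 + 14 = -491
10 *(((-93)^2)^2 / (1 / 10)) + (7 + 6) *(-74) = 7480519138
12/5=2.40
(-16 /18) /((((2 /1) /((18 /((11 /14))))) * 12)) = -28 /33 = -0.85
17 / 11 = 1.55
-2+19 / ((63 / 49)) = 115 / 9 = 12.78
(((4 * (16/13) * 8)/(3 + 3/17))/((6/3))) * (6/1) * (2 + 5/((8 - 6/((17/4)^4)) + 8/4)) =348989056/3751533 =93.03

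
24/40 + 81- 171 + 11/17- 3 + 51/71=-549394/6035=-91.03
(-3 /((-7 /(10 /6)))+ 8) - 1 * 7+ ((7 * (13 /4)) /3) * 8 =1310 /21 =62.38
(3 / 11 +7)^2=52.89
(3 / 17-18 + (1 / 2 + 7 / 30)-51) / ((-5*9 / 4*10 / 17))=34726 / 3375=10.29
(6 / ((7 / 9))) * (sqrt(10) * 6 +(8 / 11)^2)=3456 / 847 +324 * sqrt(10) / 7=150.45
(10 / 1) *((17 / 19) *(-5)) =-44.74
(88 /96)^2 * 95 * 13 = 149435 /144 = 1037.74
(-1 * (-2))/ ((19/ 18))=36/ 19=1.89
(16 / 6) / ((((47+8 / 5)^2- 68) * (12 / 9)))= 50 / 57349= 0.00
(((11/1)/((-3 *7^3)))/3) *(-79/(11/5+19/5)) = 0.05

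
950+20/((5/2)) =958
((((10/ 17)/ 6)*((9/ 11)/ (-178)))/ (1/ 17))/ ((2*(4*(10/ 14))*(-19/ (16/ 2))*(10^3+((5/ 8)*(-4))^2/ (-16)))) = 224/ 396666325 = 0.00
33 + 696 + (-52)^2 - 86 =3347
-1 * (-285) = 285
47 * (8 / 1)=376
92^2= 8464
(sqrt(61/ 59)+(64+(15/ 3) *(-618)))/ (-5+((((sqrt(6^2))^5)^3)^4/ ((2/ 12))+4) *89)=-178/ 1535208473040474323488138218482096380250758470255+sqrt(3599)/ 1539814098459595746458602633137542669391510745665765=-0.00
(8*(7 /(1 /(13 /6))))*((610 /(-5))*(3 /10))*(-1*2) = 44408 /5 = 8881.60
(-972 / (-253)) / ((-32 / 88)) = -243 / 23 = -10.57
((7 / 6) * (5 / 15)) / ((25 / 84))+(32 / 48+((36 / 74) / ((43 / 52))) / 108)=78706 / 39775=1.98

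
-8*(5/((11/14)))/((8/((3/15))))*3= -42/11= -3.82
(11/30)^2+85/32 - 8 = -37507/7200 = -5.21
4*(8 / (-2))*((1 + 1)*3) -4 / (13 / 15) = -1308 / 13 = -100.62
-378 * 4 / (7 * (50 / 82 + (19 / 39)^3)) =-262664532 / 882097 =-297.77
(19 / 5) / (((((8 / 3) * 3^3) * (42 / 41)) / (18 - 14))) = 779 / 3780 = 0.21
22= 22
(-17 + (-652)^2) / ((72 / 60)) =2125435 / 6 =354239.17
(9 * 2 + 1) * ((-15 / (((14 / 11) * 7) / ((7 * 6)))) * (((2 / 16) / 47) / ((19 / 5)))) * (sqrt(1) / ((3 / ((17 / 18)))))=-4675 / 15792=-0.30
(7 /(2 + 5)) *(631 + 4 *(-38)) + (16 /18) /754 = 1625251 /3393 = 479.00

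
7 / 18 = 0.39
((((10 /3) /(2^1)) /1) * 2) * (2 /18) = 10 /27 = 0.37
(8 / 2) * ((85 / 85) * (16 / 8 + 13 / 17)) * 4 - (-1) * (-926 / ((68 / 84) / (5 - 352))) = 6748514 / 17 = 396971.41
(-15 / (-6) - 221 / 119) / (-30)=-3 / 140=-0.02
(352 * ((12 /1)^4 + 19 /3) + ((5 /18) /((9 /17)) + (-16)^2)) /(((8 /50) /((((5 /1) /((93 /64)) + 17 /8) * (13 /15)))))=318382458978545 /1446336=220130356.28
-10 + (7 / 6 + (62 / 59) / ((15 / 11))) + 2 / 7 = -32119 / 4130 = -7.78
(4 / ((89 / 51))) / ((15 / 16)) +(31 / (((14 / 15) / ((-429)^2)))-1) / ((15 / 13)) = 99015007703 / 18690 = 5297753.22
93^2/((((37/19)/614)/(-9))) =-908093106/37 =-24543056.92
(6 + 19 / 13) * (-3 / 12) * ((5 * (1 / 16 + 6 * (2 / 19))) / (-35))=0.18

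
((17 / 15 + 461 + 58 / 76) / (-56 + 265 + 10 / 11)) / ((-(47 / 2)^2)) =-5804722 / 1453665585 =-0.00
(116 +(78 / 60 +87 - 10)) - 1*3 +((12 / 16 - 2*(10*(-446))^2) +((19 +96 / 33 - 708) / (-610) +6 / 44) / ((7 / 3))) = -3737215716051 / 93940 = -39783007.41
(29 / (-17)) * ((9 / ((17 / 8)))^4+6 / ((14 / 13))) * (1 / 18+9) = -301542122699 / 59633994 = -5056.55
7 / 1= 7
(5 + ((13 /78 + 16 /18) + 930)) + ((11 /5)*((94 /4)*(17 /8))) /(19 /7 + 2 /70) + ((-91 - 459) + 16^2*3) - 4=5484025 /4608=1190.11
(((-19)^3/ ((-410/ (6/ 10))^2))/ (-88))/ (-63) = -0.00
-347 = -347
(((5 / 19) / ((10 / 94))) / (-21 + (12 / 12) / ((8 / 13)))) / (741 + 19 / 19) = -188 / 1092595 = -0.00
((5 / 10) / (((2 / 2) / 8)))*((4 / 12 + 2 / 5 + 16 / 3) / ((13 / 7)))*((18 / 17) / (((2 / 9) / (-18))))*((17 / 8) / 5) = -11907 / 25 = -476.28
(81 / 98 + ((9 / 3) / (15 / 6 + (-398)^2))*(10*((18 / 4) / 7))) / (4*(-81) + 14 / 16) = -14666076 / 5732731235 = -0.00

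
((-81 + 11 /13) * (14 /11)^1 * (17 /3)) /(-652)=0.89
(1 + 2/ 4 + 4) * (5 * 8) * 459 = 100980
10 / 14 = 5 / 7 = 0.71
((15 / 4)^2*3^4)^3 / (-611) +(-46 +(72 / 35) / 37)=-7839360360136063 / 3240939520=-2418854.26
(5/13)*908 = 4540/13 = 349.23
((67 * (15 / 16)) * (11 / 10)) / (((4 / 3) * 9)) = 737 / 128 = 5.76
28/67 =0.42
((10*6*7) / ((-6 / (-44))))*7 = 21560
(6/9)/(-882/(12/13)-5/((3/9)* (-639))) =-284/407033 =-0.00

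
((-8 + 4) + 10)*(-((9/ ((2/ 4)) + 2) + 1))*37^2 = -172494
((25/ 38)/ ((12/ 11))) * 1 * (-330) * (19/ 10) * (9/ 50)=-1089/ 16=-68.06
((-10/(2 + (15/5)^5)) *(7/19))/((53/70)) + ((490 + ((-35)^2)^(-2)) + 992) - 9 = 2225863557882/1511129375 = 1472.98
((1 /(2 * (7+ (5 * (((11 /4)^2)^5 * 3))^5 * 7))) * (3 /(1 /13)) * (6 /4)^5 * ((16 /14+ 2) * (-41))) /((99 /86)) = -147082250789818372617821137617813504 /436804026637041291764024364986238790509139593461134622397799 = -0.00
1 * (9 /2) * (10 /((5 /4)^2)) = 144 /5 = 28.80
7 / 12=0.58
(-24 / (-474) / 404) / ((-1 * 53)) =-1 / 422887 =-0.00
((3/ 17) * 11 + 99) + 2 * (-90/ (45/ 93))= -4608/ 17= -271.06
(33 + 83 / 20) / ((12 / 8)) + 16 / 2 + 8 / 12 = 1003 / 30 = 33.43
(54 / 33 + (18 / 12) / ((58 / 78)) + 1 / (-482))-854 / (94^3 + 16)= 116552680467 / 31927848700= 3.65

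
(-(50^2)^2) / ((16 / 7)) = -2734375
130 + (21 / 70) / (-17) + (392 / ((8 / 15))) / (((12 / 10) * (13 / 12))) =1536761 / 2210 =695.37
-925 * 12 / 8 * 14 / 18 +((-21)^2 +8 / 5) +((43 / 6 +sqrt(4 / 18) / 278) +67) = -2812 / 5 +sqrt(2) / 834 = -562.40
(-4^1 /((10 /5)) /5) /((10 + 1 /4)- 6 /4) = -0.05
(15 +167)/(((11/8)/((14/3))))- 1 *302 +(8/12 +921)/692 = 7239671/22836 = 317.03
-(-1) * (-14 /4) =-3.50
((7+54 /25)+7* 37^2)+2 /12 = 9592.33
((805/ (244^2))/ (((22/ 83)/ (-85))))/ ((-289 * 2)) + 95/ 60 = 212533633/ 133598784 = 1.59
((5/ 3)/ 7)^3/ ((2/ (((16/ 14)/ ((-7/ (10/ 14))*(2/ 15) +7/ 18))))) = -25000/ 2974839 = -0.01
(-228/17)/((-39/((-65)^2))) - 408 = 17764/17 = 1044.94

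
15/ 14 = 1.07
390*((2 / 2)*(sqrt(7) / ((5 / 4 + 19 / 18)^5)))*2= 31.68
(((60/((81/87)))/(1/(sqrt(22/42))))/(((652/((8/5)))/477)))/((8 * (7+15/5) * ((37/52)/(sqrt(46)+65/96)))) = 259753 * sqrt(231)/6079248+39962 * sqrt(10626)/633255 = 7.15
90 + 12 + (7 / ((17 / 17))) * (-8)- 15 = 31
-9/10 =-0.90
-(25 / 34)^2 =-625 / 1156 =-0.54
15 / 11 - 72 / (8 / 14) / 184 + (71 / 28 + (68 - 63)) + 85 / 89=1445307 / 157619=9.17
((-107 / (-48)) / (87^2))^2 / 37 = 11449 / 4883837545728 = 0.00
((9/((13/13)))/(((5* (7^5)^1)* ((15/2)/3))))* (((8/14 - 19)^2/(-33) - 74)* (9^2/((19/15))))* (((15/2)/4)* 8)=-596171826/172120487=-3.46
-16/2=-8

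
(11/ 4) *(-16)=-44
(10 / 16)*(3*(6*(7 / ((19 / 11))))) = 3465 / 76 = 45.59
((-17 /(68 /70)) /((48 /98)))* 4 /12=-1715 /144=-11.91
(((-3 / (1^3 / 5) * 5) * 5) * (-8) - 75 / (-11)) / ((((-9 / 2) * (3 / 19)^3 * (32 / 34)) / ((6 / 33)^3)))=-142838675 / 131769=-1084.01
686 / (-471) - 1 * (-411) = 192895 / 471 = 409.54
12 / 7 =1.71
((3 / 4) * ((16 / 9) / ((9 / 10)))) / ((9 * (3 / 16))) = 640 / 729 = 0.88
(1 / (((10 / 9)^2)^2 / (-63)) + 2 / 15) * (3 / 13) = -1236029 / 130000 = -9.51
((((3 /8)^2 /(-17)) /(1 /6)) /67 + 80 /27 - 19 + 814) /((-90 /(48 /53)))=-8.03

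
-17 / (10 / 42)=-357 / 5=-71.40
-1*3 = -3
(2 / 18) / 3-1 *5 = -134 / 27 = -4.96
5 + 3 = 8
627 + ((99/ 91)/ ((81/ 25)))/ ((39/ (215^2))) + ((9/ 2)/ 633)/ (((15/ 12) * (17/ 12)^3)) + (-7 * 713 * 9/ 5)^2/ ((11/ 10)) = 133620763649036523784/ 1821127773465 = 73372536.29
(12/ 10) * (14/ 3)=28/ 5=5.60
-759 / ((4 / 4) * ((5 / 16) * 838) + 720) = -6072 / 7855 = -0.77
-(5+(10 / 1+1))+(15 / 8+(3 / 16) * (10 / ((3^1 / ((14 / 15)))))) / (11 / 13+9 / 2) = -25921 / 1668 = -15.54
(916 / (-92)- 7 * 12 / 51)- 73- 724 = -316164 / 391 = -808.60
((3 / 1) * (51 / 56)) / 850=9 / 2800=0.00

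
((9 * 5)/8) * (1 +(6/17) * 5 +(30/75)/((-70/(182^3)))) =-131756697/680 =-193759.85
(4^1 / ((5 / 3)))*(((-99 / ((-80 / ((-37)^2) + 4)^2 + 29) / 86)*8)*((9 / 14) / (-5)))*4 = 17812026144 / 69788091625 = 0.26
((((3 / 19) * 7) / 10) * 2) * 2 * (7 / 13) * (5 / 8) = 147 / 988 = 0.15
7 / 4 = 1.75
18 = 18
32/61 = 0.52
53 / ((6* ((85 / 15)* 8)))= 53 / 272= 0.19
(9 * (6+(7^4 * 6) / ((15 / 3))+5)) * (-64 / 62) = -4164768 / 155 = -26869.47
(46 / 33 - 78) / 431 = -2528 / 14223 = -0.18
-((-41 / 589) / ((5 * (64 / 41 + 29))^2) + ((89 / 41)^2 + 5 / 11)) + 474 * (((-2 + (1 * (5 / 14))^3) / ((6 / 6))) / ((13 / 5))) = -56247095556631794921 / 155603452102198100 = -361.48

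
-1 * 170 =-170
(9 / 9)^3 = 1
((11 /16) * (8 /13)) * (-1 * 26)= -11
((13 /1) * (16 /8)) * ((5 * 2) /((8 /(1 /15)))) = 13 /6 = 2.17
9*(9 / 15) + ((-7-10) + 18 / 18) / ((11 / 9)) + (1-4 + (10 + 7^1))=347 / 55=6.31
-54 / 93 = -18 / 31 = -0.58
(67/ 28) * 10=335/ 14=23.93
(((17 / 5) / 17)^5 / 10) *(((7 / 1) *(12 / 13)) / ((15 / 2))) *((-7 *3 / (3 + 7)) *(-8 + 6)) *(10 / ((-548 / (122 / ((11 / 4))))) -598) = -530614728 / 7652734375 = -0.07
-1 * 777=-777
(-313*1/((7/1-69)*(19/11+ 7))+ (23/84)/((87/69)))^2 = 924122683969/1459882561536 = 0.63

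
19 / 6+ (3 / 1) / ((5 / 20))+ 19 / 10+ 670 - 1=10291 / 15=686.07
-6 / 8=-3 / 4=-0.75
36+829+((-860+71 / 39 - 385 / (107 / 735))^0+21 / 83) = 71899 / 83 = 866.25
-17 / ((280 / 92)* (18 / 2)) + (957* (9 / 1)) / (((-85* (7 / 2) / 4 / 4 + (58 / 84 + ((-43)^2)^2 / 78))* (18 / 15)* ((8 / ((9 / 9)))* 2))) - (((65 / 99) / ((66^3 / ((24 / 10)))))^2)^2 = -28753763477077770122363419029824087 / 47106731408925701327178612907557360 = -0.61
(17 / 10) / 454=17 / 4540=0.00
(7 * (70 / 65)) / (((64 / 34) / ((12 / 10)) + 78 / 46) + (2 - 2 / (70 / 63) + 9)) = 574770 / 950339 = 0.60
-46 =-46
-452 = -452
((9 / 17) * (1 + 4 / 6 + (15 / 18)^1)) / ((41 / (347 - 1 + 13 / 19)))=296415 / 26486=11.19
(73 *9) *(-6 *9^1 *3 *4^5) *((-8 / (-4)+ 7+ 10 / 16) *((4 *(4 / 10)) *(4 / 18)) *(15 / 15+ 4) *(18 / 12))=-2797369344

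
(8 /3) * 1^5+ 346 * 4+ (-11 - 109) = 3800 /3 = 1266.67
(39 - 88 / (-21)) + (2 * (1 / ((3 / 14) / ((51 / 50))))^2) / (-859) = 486350863 / 11274375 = 43.14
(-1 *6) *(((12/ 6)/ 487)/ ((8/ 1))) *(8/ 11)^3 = -768/ 648197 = -0.00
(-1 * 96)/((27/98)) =-3136/9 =-348.44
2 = 2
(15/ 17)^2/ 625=9/ 7225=0.00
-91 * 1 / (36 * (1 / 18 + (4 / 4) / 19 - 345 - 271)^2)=-295659 / 44367103225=-0.00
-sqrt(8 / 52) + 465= 465-sqrt(26) / 13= 464.61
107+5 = 112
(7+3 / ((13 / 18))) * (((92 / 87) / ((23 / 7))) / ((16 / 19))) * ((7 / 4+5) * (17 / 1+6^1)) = 137655 / 208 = 661.80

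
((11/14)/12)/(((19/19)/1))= 11/168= 0.07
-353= -353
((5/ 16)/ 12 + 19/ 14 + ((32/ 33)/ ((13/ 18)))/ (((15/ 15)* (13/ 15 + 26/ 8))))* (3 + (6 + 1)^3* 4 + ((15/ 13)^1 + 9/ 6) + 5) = 972355969477/ 411419008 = 2363.42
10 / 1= 10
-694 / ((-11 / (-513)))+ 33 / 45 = -5340209 / 165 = -32364.90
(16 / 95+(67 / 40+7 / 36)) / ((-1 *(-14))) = 13939 / 95760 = 0.15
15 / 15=1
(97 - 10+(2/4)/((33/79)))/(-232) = -5821/15312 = -0.38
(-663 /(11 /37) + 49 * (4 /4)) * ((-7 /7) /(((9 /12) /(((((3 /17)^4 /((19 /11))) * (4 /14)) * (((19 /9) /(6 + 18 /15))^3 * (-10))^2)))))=2900711289453125 /97849825905189456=0.03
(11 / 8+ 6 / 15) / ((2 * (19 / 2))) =71 / 760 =0.09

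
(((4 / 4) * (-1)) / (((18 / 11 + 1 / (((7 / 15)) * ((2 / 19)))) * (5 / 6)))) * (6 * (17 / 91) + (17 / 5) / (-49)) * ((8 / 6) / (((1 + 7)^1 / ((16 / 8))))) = -147356 / 7705425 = -0.02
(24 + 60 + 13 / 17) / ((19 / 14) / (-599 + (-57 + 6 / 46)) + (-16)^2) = 304324790 / 919091451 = 0.33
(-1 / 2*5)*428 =-1070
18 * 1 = 18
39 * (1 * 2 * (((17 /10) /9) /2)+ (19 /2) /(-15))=-52 /3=-17.33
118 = 118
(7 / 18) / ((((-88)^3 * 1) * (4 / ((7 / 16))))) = -49 / 785055744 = -0.00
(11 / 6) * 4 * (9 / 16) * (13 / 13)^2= 33 / 8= 4.12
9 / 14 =0.64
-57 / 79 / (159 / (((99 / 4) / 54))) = -209 / 100488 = -0.00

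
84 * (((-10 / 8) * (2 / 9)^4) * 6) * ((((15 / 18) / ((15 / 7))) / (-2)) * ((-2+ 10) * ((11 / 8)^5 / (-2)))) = -39457495 / 6718464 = -5.87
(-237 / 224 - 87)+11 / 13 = -253961 / 2912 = -87.21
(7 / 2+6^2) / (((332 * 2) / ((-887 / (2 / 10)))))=-350365 / 1328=-263.83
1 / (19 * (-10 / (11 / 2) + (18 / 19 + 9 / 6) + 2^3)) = 22 / 3607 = 0.01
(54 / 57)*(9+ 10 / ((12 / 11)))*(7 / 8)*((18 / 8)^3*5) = 8343405 / 9728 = 857.67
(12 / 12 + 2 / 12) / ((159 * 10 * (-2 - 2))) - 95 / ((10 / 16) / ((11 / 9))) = -7089287 / 38160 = -185.78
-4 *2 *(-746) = 5968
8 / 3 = 2.67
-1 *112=-112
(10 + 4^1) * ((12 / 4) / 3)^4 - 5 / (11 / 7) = 119 / 11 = 10.82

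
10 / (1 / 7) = 70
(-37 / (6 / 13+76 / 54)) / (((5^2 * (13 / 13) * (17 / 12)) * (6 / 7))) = -90909 / 139400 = -0.65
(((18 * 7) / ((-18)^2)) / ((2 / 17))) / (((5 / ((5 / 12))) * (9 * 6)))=119 / 23328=0.01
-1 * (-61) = 61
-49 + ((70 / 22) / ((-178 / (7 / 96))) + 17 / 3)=-2715175 / 62656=-43.33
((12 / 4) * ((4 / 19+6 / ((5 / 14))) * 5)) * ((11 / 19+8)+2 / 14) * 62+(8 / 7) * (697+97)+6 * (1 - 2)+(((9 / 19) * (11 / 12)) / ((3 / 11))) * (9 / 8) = 11230419077 / 80864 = 138880.33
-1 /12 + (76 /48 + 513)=514.50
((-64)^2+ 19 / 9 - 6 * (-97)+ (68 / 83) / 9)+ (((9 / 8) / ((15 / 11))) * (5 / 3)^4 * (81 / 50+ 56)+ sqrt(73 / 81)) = sqrt(73) / 9+ 180965093 / 35856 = 5047.95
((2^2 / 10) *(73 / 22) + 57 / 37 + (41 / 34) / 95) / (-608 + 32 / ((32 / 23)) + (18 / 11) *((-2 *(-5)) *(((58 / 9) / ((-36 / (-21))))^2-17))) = -306726183 / 67290105500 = -0.00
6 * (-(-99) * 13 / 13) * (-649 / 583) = -35046 / 53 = -661.25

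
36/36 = 1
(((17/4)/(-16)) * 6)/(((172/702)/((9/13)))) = -12393/2752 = -4.50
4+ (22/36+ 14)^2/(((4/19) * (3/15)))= 6576239/1296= 5074.26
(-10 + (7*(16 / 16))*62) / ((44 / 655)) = 69430 / 11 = 6311.82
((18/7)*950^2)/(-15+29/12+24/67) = -13060980000/68803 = -189831.55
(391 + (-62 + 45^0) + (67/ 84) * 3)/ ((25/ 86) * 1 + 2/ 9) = 3601809/ 5558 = 648.04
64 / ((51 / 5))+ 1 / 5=1651 / 255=6.47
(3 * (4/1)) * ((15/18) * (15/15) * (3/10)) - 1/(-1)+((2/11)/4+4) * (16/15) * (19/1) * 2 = 27716/165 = 167.98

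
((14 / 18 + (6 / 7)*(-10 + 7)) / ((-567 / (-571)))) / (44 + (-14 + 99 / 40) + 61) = -2580920 / 133560819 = -0.02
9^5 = 59049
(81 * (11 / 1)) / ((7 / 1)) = 891 / 7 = 127.29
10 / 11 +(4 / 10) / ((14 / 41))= 801 / 385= 2.08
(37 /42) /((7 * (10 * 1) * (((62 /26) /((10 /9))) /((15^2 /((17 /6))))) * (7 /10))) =120250 /180761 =0.67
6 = 6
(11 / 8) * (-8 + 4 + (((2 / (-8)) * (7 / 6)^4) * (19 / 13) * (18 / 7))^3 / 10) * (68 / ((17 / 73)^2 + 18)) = -2367790050423175279 / 100986249768468480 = -23.45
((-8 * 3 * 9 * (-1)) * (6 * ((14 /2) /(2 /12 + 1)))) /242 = 3888 /121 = 32.13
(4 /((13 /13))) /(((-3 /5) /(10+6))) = -320 /3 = -106.67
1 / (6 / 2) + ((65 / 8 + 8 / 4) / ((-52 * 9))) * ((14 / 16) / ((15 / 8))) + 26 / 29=220733 / 180960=1.22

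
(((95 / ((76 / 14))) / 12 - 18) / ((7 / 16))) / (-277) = 794 / 5817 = 0.14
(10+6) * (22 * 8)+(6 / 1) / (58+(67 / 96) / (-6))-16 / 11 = 93843216 / 33341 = 2814.65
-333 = -333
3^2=9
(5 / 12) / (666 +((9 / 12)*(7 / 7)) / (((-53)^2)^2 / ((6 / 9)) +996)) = 39455725 / 63066030846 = 0.00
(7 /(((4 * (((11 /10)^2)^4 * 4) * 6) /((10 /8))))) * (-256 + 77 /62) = -10.83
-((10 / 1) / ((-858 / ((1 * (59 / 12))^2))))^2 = -302934025 / 3816274176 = -0.08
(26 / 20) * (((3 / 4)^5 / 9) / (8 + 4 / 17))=5967 / 1433600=0.00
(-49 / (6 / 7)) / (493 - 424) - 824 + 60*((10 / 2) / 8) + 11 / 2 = -781.83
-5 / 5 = -1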